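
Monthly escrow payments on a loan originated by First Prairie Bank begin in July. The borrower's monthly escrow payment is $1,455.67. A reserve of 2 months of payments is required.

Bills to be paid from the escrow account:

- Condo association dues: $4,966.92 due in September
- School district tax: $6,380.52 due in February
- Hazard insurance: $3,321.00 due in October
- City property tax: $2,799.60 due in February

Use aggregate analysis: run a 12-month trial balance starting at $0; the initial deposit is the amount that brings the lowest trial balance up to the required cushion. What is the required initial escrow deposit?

Cushion = 2 × $1,455.67 = $2,911.34
Trial balance (start $0, +$1,455.67 each month, − disbursements):
  Jul: +$1,455.67 → $1,455.67
  Aug: +$1,455.67 → $2,911.34
  Sep: +$1,455.67 − $4,966.92 → -$599.91
  Oct: +$1,455.67 − $3,321.00 → -$2,465.24
  Nov: +$1,455.67 → -$1,009.57
  Dec: +$1,455.67 → $446.10
  Jan: +$1,455.67 → $1,901.77
  Feb: +$1,455.67 − $9,180.12 → -$5,822.68
  Mar: +$1,455.67 → -$4,367.01
  Apr: +$1,455.67 → -$2,911.34
  May: +$1,455.67 → -$1,455.67
  Jun: +$1,455.67 → $0.00
Lowest trial balance = -$5,822.68 (Feb)
Initial deposit = cushion − low point = $2,911.34 − (-$5,822.68) = $8,734.02

$8,734.02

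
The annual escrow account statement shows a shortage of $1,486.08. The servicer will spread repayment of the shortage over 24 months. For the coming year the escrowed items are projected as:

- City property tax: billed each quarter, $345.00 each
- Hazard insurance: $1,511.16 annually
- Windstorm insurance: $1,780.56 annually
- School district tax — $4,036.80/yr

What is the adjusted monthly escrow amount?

City property tax = $345.00 × 4 = $1,380.00
Hazard insurance = $1,511.16
Windstorm insurance = $1,780.56
School district tax = $4,036.80
Annual escrow total = $1,380.00 + $1,511.16 + $1,780.56 + $4,036.80 = $8,708.52
Per month = $8,708.52 ÷ 12 = $725.71
Shortage spread = $1,486.08 ÷ 24 = $61.92/mo
New monthly escrow = $725.71 + $61.92 = $787.63

$787.63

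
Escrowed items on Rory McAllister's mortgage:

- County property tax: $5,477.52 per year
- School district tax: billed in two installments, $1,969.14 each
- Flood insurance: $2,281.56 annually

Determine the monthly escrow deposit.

County property tax: $5,477.52
School district tax: $1,969.14 × 2 = $3,938.28
Flood insurance: $2,281.56
Yearly total = $11,697.36
Base monthly escrow = $11,697.36 / 12 = $974.78

$974.78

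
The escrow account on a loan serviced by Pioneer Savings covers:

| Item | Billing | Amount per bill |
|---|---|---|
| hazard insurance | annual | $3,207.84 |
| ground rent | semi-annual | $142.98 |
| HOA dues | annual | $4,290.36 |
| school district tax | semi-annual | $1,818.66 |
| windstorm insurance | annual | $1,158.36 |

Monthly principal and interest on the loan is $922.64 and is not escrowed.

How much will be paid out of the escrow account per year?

Hazard insurance: $3,207.84/yr
Ground rent: $142.98 × 2 = $285.96/yr
HOA dues: $4,290.36/yr
School district tax: $1,818.66 × 2 = $3,637.32/yr
Windstorm insurance: $1,158.36/yr
Combined annual = $3,207.84 + $285.96 + $4,290.36 + $3,637.32 + $1,158.36 = $12,579.84

$12,579.84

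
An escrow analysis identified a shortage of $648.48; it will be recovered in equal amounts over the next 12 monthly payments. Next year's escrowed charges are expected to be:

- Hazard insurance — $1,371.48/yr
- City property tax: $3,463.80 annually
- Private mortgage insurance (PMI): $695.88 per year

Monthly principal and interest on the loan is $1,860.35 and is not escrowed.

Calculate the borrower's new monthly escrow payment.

Hazard insurance = $1,371.48 per year
City property tax = $3,463.80 per year
Private mortgage insurance (PMI) = $695.88 per year
Yearly total = $1,371.48 + $3,463.80 + $695.88 = $5,531.16
Base monthly escrow = $5,531.16 / 12 = $460.93
Shortage per month = $648.48 ÷ 12 = $54.04
Adjusted monthly = $460.93 + $54.04 = $514.97

$514.97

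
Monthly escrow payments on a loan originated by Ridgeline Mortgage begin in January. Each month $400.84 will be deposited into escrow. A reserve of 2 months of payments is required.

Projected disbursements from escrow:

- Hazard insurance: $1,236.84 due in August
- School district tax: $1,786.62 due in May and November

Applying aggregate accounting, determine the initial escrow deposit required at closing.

$1,202.52

Cushion = 2 × $400.84 = $801.68
Trial balance (start $0, +$400.84 each month, − disbursements):
  Jan: +$400.84 → $400.84
  Feb: +$400.84 → $801.68
  Mar: +$400.84 → $1,202.52
  Apr: +$400.84 → $1,603.36
  May: +$400.84 − $1,786.62 → $217.58
  Jun: +$400.84 → $618.42
  Jul: +$400.84 → $1,019.26
  Aug: +$400.84 − $1,236.84 → $183.26
  Sep: +$400.84 → $584.10
  Oct: +$400.84 → $984.94
  Nov: +$400.84 − $1,786.62 → -$400.84
  Dec: +$400.84 → $0.00
Lowest trial balance = -$400.84 (Nov)
Initial deposit = cushion − low point = $801.68 − (-$400.84) = $1,202.52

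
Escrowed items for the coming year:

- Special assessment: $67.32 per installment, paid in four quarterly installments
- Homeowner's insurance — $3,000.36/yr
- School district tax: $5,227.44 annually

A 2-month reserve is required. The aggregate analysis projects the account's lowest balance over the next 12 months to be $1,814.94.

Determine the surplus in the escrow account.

$398.76

Special assessment: $67.32 × 4 = $269.28 annually
Homeowner's insurance: $3,000.36 annually
School district tax: $5,227.44 annually
Total per year = $8,497.08
Per month = $8,497.08 / 12 = $708.09
Required reserve = 2 × $708.09 = $1,416.18
Excess over cushion: $1,814.94 − $1,416.18 = $398.76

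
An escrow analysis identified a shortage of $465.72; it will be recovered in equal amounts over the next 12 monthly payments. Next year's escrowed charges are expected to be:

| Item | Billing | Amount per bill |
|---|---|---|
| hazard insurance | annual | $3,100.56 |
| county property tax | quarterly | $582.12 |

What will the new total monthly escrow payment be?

$491.23

Hazard insurance — $3,100.56
County property tax — $582.12 × 4 = $2,328.48
Total per year = $3,100.56 + $2,328.48 = $5,429.04
Base monthly escrow = $5,429.04 / 12 = $452.42
Monthly shortage recovery: $465.72 / 12 = $38.81
New monthly escrow = $452.42 + $38.81 = $491.23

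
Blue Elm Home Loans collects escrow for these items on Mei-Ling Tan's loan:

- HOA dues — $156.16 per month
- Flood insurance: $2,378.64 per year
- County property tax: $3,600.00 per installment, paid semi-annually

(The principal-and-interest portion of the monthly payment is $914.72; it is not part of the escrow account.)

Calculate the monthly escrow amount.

HOA dues: $156.16 × 12 = $1,873.92
Flood insurance: $2,378.64
County property tax: $3,600.00 × 2 = $7,200.00
Total per year = $1,873.92 + $2,378.64 + $7,200.00 = $11,452.56
Per month = $11,452.56 / 12 = $954.38

$954.38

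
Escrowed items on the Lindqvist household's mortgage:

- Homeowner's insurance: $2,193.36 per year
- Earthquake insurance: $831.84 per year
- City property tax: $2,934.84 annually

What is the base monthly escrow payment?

$496.67

Homeowner's insurance = $2,193.36 per year
Earthquake insurance = $831.84 per year
City property tax = $2,934.84 per year
Total per year = $2,193.36 + $831.84 + $2,934.84 = $5,960.04
Monthly escrow = $5,960.04 ÷ 12 = $496.67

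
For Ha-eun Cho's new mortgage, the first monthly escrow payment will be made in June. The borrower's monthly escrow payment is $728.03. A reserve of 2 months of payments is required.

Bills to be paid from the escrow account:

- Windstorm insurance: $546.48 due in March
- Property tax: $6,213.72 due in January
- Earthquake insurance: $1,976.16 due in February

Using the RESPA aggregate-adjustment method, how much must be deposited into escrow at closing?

$3,093.67

Cushion = 2 × $728.03 = $1,456.06
Trial balance (start $0, +$728.03 each month, − disbursements):
  Jun: +$728.03 → $728.03
  Jul: +$728.03 → $1,456.06
  Aug: +$728.03 → $2,184.09
  Sep: +$728.03 → $2,912.12
  Oct: +$728.03 → $3,640.15
  Nov: +$728.03 → $4,368.18
  Dec: +$728.03 → $5,096.21
  Jan: +$728.03 − $6,213.72 → -$389.48
  Feb: +$728.03 − $1,976.16 → -$1,637.61
  Mar: +$728.03 − $546.48 → -$1,456.06
  Apr: +$728.03 → -$728.03
  May: +$728.03 → $0.00
Lowest trial balance = -$1,637.61 (Feb)
Initial deposit = cushion − low point = $1,456.06 − (-$1,637.61) = $3,093.67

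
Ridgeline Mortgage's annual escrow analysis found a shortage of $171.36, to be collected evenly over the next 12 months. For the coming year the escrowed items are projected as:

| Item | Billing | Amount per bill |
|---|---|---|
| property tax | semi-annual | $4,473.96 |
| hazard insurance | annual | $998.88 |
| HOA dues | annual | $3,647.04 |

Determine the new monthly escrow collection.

$1,147.10

Property tax: $4,473.96 × 2 = $8,947.92
Hazard insurance: $998.88
HOA dues: $3,647.04
Yearly total = $8,947.92 + $998.88 + $3,647.04 = $13,593.84
Monthly escrow = $13,593.84 ÷ 12 = $1,132.82
Monthly shortage recovery: $171.36 ÷ 12 = $14.28
New monthly escrow = $1,132.82 + $14.28 = $1,147.10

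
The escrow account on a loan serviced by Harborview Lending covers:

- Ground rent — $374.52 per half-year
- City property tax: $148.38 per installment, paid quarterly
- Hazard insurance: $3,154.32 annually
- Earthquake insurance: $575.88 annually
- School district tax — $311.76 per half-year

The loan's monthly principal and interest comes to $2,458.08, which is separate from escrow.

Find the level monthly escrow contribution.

Ground rent: $374.52 × 2 = $749.04/yr
City property tax: $148.38 × 4 = $593.52/yr
Hazard insurance: $3,154.32/yr
Earthquake insurance: $575.88/yr
School district tax: $311.76 × 2 = $623.52/yr
Total per year = $749.04 + $593.52 + $3,154.32 + $575.88 + $623.52 = $5,696.28
Base monthly escrow = $5,696.28 ÷ 12 = $474.69

$474.69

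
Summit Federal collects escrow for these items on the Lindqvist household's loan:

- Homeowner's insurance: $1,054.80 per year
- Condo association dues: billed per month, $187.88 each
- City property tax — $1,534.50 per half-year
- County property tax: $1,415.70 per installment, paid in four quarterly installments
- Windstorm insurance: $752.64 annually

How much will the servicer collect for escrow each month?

$1,066.15

Homeowner's insurance: $1,054.80 annually
Condo association dues: $187.88 × 12 = $2,254.56 annually
City property tax: $1,534.50 × 2 = $3,069.00 annually
County property tax: $1,415.70 × 4 = $5,662.80 annually
Windstorm insurance: $752.64 annually
Yearly total = $1,054.80 + $2,254.56 + $3,069.00 + $5,662.80 + $752.64 = $12,793.80
Base monthly escrow = $12,793.80 / 12 = $1,066.15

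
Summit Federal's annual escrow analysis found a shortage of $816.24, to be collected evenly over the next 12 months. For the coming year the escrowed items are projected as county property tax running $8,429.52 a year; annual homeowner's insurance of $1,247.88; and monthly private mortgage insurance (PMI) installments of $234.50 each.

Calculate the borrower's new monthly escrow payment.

County property tax: $8,429.52/yr
Homeowner's insurance: $1,247.88/yr
Private mortgage insurance (PMI): $234.50 × 12 = $2,814.00/yr
Total annual escrow = $12,491.40
Base monthly escrow = $12,491.40 ÷ 12 = $1,040.95
Shortage spread = $816.24 ÷ 12 = $68.02/mo
New monthly escrow = $1,040.95 + $68.02 = $1,108.97

$1,108.97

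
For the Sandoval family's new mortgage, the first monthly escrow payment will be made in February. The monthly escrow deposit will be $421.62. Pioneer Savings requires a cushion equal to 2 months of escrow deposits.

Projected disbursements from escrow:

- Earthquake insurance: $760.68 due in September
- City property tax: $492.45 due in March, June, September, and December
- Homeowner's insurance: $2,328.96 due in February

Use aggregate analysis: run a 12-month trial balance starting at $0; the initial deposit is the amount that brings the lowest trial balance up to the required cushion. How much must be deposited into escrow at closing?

Cushion = 2 × $421.62 = $843.24
Trial balance (start $0, +$421.62 each month, − disbursements):
  Feb: +$421.62 − $2,328.96 → -$1,907.34
  Mar: +$421.62 − $492.45 → -$1,978.17
  Apr: +$421.62 → -$1,556.55
  May: +$421.62 → -$1,134.93
  Jun: +$421.62 − $492.45 → -$1,205.76
  Jul: +$421.62 → -$784.14
  Aug: +$421.62 → -$362.52
  Sep: +$421.62 − $1,253.13 → -$1,194.03
  Oct: +$421.62 → -$772.41
  Nov: +$421.62 → -$350.79
  Dec: +$421.62 − $492.45 → -$421.62
  Jan: +$421.62 → $0.00
Lowest trial balance = -$1,978.17 (Mar)
Initial deposit = cushion − low point = $843.24 − (-$1,978.17) = $2,821.41

$2,821.41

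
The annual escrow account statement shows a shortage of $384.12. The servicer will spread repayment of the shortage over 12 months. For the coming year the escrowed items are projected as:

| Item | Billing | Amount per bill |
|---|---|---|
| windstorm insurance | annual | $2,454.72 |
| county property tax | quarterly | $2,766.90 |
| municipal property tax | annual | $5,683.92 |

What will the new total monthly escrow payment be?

$1,632.53

Windstorm insurance — $2,454.72
County property tax — $2,766.90 × 4 = $11,067.60
Municipal property tax — $5,683.92
Total per year = $19,206.24
Per month = $19,206.24 / 12 = $1,600.52
Shortage spread = $384.12 / 12 = $32.01/mo
New monthly escrow = $1,600.52 + $32.01 = $1,632.53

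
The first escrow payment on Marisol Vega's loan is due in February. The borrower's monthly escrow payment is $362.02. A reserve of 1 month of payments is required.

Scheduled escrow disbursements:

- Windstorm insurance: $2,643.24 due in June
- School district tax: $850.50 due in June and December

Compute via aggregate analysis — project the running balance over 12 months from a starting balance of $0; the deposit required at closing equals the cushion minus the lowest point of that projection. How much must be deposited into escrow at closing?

Cushion = 1 × $362.02 = $362.02
Trial balance (start $0, +$362.02 each month, − disbursements):
  Feb: +$362.02 → $362.02
  Mar: +$362.02 → $724.04
  Apr: +$362.02 → $1,086.06
  May: +$362.02 → $1,448.08
  Jun: +$362.02 − $3,493.74 → -$1,683.64
  Jul: +$362.02 → -$1,321.62
  Aug: +$362.02 → -$959.60
  Sep: +$362.02 → -$597.58
  Oct: +$362.02 → -$235.56
  Nov: +$362.02 → $126.46
  Dec: +$362.02 − $850.50 → -$362.02
  Jan: +$362.02 → $0.00
Lowest trial balance = -$1,683.64 (Jun)
Initial deposit = cushion − low point = $362.02 − (-$1,683.64) = $2,045.66

$2,045.66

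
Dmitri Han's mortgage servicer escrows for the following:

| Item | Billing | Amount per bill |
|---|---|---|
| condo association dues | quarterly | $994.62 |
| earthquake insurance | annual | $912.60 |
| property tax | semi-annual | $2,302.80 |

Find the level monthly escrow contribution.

Condo association dues = $994.62 × 4 = $3,978.48
Earthquake insurance = $912.60
Property tax = $2,302.80 × 2 = $4,605.60
Total annual escrow = $3,978.48 + $912.60 + $4,605.60 = $9,496.68
Base monthly escrow = $9,496.68 ÷ 12 = $791.39

$791.39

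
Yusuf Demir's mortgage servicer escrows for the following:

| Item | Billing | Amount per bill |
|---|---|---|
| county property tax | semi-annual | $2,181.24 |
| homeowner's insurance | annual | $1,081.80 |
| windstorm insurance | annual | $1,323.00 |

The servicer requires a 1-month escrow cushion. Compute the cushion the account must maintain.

County property tax: $2,181.24 × 2 = $4,362.48/yr
Homeowner's insurance: $1,081.80/yr
Windstorm insurance: $1,323.00/yr
Yearly total = $6,767.28
Per month = $6,767.28 / 12 = $563.94
Reserve = 1 × $563.94 = $563.94

$563.94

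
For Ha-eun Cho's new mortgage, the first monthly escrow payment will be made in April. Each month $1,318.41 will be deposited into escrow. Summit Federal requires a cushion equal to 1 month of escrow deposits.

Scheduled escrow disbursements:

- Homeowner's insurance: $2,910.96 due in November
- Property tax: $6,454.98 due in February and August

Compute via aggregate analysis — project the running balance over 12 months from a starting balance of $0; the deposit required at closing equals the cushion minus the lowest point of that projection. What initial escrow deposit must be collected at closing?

Cushion = 1 × $1,318.41 = $1,318.41
Trial balance (start $0, +$1,318.41 each month, − disbursements):
  Apr: +$1,318.41 → $1,318.41
  May: +$1,318.41 → $2,636.82
  Jun: +$1,318.41 → $3,955.23
  Jul: +$1,318.41 → $5,273.64
  Aug: +$1,318.41 − $6,454.98 → $137.07
  Sep: +$1,318.41 → $1,455.48
  Oct: +$1,318.41 → $2,773.89
  Nov: +$1,318.41 − $2,910.96 → $1,181.34
  Dec: +$1,318.41 → $2,499.75
  Jan: +$1,318.41 → $3,818.16
  Feb: +$1,318.41 − $6,454.98 → -$1,318.41
  Mar: +$1,318.41 → $0.00
Lowest trial balance = -$1,318.41 (Feb)
Initial deposit = cushion − low point = $1,318.41 − (-$1,318.41) = $2,636.82

$2,636.82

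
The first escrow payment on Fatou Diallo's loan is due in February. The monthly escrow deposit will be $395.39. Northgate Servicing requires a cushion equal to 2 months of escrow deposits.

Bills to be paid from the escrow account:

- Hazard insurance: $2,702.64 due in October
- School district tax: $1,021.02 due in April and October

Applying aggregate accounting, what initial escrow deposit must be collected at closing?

Cushion = 2 × $395.39 = $790.78
Trial balance (start $0, +$395.39 each month, − disbursements):
  Feb: +$395.39 → $395.39
  Mar: +$395.39 → $790.78
  Apr: +$395.39 − $1,021.02 → $165.15
  May: +$395.39 → $560.54
  Jun: +$395.39 → $955.93
  Jul: +$395.39 → $1,351.32
  Aug: +$395.39 → $1,746.71
  Sep: +$395.39 → $2,142.10
  Oct: +$395.39 − $3,723.66 → -$1,186.17
  Nov: +$395.39 → -$790.78
  Dec: +$395.39 → -$395.39
  Jan: +$395.39 → $0.00
Lowest trial balance = -$1,186.17 (Oct)
Initial deposit = cushion − low point = $790.78 − (-$1,186.17) = $1,976.95

$1,976.95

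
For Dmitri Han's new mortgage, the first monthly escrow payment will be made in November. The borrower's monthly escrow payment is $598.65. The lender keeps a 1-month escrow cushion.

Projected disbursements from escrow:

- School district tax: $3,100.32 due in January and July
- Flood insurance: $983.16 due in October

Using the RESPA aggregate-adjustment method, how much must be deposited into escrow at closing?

$1,903.02

Cushion = 1 × $598.65 = $598.65
Trial balance (start $0, +$598.65 each month, − disbursements):
  Nov: +$598.65 → $598.65
  Dec: +$598.65 → $1,197.30
  Jan: +$598.65 − $3,100.32 → -$1,304.37
  Feb: +$598.65 → -$705.72
  Mar: +$598.65 → -$107.07
  Apr: +$598.65 → $491.58
  May: +$598.65 → $1,090.23
  Jun: +$598.65 → $1,688.88
  Jul: +$598.65 − $3,100.32 → -$812.79
  Aug: +$598.65 → -$214.14
  Sep: +$598.65 → $384.51
  Oct: +$598.65 − $983.16 → $0.00
Lowest trial balance = -$1,304.37 (Jan)
Initial deposit = cushion − low point = $598.65 − (-$1,304.37) = $1,903.02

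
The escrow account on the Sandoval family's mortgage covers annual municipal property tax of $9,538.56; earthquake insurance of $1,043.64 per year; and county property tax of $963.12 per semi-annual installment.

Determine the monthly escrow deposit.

Municipal property tax = $9,538.56/yr
Earthquake insurance = $1,043.64/yr
County property tax = $963.12 × 2 = $1,926.24/yr
Total per year = $9,538.56 + $1,043.64 + $1,926.24 = $12,508.44
Monthly = $12,508.44 ÷ 12 = $1,042.37

$1,042.37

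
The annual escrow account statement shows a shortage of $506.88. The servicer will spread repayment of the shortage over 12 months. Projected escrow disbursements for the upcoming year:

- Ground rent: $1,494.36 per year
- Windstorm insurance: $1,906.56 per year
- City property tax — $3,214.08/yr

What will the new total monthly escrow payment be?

Ground rent = $1,494.36 per year
Windstorm insurance = $1,906.56 per year
City property tax = $3,214.08 per year
Yearly total = $6,615.00
Base monthly escrow = $6,615.00 ÷ 12 = $551.25
Shortage per month = $506.88 / 12 = $42.24
Adjusted monthly = $551.25 + $42.24 = $593.49

$593.49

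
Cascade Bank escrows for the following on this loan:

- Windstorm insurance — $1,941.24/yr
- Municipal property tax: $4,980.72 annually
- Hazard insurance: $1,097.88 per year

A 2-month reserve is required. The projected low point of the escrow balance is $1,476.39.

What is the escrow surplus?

$139.75

Windstorm insurance — $1,941.24 annually
Municipal property tax — $4,980.72 annually
Hazard insurance — $1,097.88 annually
Total per year = $1,941.24 + $4,980.72 + $1,097.88 = $8,019.84
Monthly = $8,019.84 ÷ 12 = $668.32
Required cushion = 2 × $668.32 = $1,336.64
Surplus = $1,476.39 − $1,336.64 = $139.75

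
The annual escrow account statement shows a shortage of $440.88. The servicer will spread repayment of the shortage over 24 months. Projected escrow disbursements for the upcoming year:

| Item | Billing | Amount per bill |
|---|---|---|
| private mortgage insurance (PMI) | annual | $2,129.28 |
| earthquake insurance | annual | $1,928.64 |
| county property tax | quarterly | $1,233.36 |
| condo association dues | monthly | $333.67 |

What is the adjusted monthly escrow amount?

Private mortgage insurance (PMI) = $2,129.28/yr
Earthquake insurance = $1,928.64/yr
County property tax = $1,233.36 × 4 = $4,933.44/yr
Condo association dues = $333.67 × 12 = $4,004.04/yr
Total per year = $12,995.40
Monthly = $12,995.40 ÷ 12 = $1,082.95
Monthly shortage recovery: $440.88 ÷ 24 = $18.37
Adjusted monthly = $1,082.95 + $18.37 = $1,101.32

$1,101.32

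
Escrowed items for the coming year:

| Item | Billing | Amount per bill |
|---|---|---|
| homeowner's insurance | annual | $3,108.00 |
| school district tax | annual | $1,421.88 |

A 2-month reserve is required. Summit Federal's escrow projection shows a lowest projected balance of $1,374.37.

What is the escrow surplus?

Homeowner's insurance — $3,108.00 per year
School district tax — $1,421.88 per year
Total per year = $4,529.88
Per month = $4,529.88 / 12 = $377.49
Required reserve = 2 × $377.49 = $754.98
Excess over cushion: $1,374.37 − $754.98 = $619.39

$619.39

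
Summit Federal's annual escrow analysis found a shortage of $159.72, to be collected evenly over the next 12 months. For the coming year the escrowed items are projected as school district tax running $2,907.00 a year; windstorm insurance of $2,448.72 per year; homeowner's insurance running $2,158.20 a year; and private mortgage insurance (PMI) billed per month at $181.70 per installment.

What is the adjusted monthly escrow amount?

School district tax = $2,907.00 annually
Windstorm insurance = $2,448.72 annually
Homeowner's insurance = $2,158.20 annually
Private mortgage insurance (PMI) = $181.70 × 12 = $2,180.40 annually
Combined annual = $2,907.00 + $2,448.72 + $2,158.20 + $2,180.40 = $9,694.32
Base monthly escrow = $9,694.32 ÷ 12 = $807.86
Monthly shortage recovery: $159.72 / 12 = $13.31
Adjusted monthly = $807.86 + $13.31 = $821.17

$821.17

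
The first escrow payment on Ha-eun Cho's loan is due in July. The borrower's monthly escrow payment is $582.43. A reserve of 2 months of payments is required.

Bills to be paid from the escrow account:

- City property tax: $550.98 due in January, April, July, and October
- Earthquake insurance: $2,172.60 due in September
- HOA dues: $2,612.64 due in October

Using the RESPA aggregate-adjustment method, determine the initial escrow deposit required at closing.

$4,722.34

Cushion = 2 × $582.43 = $1,164.86
Trial balance (start $0, +$582.43 each month, − disbursements):
  Jul: +$582.43 − $550.98 → $31.45
  Aug: +$582.43 → $613.88
  Sep: +$582.43 − $2,172.60 → -$976.29
  Oct: +$582.43 − $3,163.62 → -$3,557.48
  Nov: +$582.43 → -$2,975.05
  Dec: +$582.43 → -$2,392.62
  Jan: +$582.43 − $550.98 → -$2,361.17
  Feb: +$582.43 → -$1,778.74
  Mar: +$582.43 → -$1,196.31
  Apr: +$582.43 − $550.98 → -$1,164.86
  May: +$582.43 → -$582.43
  Jun: +$582.43 → $0.00
Lowest trial balance = -$3,557.48 (Oct)
Initial deposit = cushion − low point = $1,164.86 − (-$3,557.48) = $4,722.34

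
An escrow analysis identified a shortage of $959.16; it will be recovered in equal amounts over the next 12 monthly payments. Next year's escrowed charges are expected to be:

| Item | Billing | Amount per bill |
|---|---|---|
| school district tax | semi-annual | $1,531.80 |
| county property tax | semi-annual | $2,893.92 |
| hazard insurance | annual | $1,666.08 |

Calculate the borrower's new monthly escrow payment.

School district tax — $1,531.80 × 2 = $3,063.60/yr
County property tax — $2,893.92 × 2 = $5,787.84/yr
Hazard insurance — $1,666.08/yr
Yearly total = $10,517.52
Per month = $10,517.52 / 12 = $876.46
Monthly shortage recovery: $959.16 ÷ 12 = $79.93
Adjusted monthly = $876.46 + $79.93 = $956.39

$956.39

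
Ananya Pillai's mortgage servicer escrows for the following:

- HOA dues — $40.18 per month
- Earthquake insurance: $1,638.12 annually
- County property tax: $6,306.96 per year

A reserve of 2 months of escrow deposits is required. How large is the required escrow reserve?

HOA dues = $40.18 × 12 = $482.16 annually
Earthquake insurance = $1,638.12 annually
County property tax = $6,306.96 annually
Yearly total = $8,427.24
Per month = $8,427.24 ÷ 12 = $702.27
Cushion = 2 × $702.27 = $1,404.54

$1,404.54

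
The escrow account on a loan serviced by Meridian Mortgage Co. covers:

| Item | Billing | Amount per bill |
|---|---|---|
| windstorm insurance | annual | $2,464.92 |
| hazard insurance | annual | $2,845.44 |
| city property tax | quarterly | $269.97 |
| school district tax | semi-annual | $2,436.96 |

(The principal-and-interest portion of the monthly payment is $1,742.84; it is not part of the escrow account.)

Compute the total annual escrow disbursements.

$11,264.16

Windstorm insurance — $2,464.92 per year
Hazard insurance — $2,845.44 per year
City property tax — $269.97 × 4 = $1,079.88 per year
School district tax — $2,436.96 × 2 = $4,873.92 per year
Annual escrow total = $2,464.92 + $2,845.44 + $1,079.88 + $4,873.92 = $11,264.16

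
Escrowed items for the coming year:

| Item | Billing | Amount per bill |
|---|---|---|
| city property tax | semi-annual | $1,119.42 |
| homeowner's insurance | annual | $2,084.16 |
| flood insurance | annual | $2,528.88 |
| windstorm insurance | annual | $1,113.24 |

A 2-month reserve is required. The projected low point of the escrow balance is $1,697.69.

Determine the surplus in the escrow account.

$370.17

City property tax: $1,119.42 × 2 = $2,238.84
Homeowner's insurance: $2,084.16
Flood insurance: $2,528.88
Windstorm insurance: $1,113.24
Combined annual = $2,238.84 + $2,084.16 + $2,528.88 + $1,113.24 = $7,965.12
Per month = $7,965.12 ÷ 12 = $663.76
Required reserve = 2 × $663.76 = $1,327.52
Surplus = $1,697.69 − $1,327.52 = $370.17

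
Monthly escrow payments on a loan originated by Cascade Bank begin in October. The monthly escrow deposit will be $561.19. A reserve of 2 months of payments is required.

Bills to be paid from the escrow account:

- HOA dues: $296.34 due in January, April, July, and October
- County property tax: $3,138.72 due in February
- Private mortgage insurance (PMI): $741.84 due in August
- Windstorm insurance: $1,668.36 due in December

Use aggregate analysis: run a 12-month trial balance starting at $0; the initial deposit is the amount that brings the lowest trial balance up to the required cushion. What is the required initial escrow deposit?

Cushion = 2 × $561.19 = $1,122.38
Trial balance (start $0, +$561.19 each month, − disbursements):
  Oct: +$561.19 − $296.34 → $264.85
  Nov: +$561.19 → $826.04
  Dec: +$561.19 − $1,668.36 → -$281.13
  Jan: +$561.19 − $296.34 → -$16.28
  Feb: +$561.19 − $3,138.72 → -$2,593.81
  Mar: +$561.19 → -$2,032.62
  Apr: +$561.19 − $296.34 → -$1,767.77
  May: +$561.19 → -$1,206.58
  Jun: +$561.19 → -$645.39
  Jul: +$561.19 − $296.34 → -$380.54
  Aug: +$561.19 − $741.84 → -$561.19
  Sep: +$561.19 → $0.00
Lowest trial balance = -$2,593.81 (Feb)
Initial deposit = cushion − low point = $1,122.38 − (-$2,593.81) = $3,716.19

$3,716.19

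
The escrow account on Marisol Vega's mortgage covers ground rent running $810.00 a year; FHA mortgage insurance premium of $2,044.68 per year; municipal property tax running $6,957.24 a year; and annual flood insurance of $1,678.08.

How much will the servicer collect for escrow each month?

$957.50

Ground rent: $810.00
FHA mortgage insurance premium: $2,044.68
Municipal property tax: $6,957.24
Flood insurance: $1,678.08
Combined annual = $810.00 + $2,044.68 + $6,957.24 + $1,678.08 = $11,490.00
Monthly = $11,490.00 ÷ 12 = $957.50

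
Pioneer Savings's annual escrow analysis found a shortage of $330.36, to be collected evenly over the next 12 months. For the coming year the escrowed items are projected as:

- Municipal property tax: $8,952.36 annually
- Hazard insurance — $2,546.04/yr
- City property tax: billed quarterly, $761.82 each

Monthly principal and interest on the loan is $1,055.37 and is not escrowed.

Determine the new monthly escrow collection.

$1,239.67

Municipal property tax: $8,952.36
Hazard insurance: $2,546.04
City property tax: $761.82 × 4 = $3,047.28
Combined annual = $14,545.68
Monthly escrow = $14,545.68 ÷ 12 = $1,212.14
Monthly shortage recovery: $330.36 / 12 = $27.53
Adjusted monthly = $1,212.14 + $27.53 = $1,239.67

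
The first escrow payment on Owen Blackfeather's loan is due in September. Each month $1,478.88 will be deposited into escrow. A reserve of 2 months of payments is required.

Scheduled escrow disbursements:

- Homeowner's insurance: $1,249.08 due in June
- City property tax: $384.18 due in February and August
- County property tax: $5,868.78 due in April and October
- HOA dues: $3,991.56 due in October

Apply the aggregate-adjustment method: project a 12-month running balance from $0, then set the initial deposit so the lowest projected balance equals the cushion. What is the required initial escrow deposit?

Cushion = 2 × $1,478.88 = $2,957.76
Trial balance (start $0, +$1,478.88 each month, − disbursements):
  Sep: +$1,478.88 → $1,478.88
  Oct: +$1,478.88 − $9,860.34 → -$6,902.58
  Nov: +$1,478.88 → -$5,423.70
  Dec: +$1,478.88 → -$3,944.82
  Jan: +$1,478.88 → -$2,465.94
  Feb: +$1,478.88 − $384.18 → -$1,371.24
  Mar: +$1,478.88 → $107.64
  Apr: +$1,478.88 − $5,868.78 → -$4,282.26
  May: +$1,478.88 → -$2,803.38
  Jun: +$1,478.88 − $1,249.08 → -$2,573.58
  Jul: +$1,478.88 → -$1,094.70
  Aug: +$1,478.88 − $384.18 → $0.00
Lowest trial balance = -$6,902.58 (Oct)
Initial deposit = cushion − low point = $2,957.76 − (-$6,902.58) = $9,860.34

$9,860.34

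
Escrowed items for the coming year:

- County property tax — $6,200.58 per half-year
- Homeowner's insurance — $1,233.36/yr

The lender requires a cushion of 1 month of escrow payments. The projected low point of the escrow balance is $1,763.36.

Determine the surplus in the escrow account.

$627.15

County property tax = $6,200.58 × 2 = $12,401.16 per year
Homeowner's insurance = $1,233.36 per year
Combined annual = $12,401.16 + $1,233.36 = $13,634.52
Monthly escrow = $13,634.52 / 12 = $1,136.21
Required reserve = 1 × $1,136.21 = $1,136.21
Excess over cushion: $1,763.36 − $1,136.21 = $627.15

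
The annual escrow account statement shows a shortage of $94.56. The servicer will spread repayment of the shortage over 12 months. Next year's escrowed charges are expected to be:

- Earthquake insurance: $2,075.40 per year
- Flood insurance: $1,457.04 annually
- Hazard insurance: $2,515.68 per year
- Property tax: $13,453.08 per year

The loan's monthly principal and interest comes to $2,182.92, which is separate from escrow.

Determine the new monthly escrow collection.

$1,632.98

Earthquake insurance — $2,075.40 per year
Flood insurance — $1,457.04 per year
Hazard insurance — $2,515.68 per year
Property tax — $13,453.08 per year
Annual escrow total = $19,501.20
Monthly = $19,501.20 ÷ 12 = $1,625.10
Shortage per month = $94.56 ÷ 12 = $7.88
Adjusted monthly = $1,625.10 + $7.88 = $1,632.98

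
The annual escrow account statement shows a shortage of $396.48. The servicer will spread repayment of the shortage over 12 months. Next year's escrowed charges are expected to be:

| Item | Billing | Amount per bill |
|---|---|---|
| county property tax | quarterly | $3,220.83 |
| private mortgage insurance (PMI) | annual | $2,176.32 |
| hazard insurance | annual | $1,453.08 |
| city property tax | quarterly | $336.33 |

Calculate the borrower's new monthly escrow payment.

$1,521.21

County property tax: $3,220.83 × 4 = $12,883.32/yr
Private mortgage insurance (PMI): $2,176.32/yr
Hazard insurance: $1,453.08/yr
City property tax: $336.33 × 4 = $1,345.32/yr
Total per year = $12,883.32 + $2,176.32 + $1,453.08 + $1,345.32 = $17,858.04
Per month = $17,858.04 ÷ 12 = $1,488.17
Shortage per month = $396.48 / 12 = $33.04
Adjusted monthly = $1,488.17 + $33.04 = $1,521.21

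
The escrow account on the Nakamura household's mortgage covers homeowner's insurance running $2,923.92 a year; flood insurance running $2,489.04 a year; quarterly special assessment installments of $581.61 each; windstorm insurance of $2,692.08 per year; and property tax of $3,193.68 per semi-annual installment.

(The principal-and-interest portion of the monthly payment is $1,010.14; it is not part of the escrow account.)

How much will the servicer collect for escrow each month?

Homeowner's insurance = $2,923.92/yr
Flood insurance = $2,489.04/yr
Special assessment = $581.61 × 4 = $2,326.44/yr
Windstorm insurance = $2,692.08/yr
Property tax = $3,193.68 × 2 = $6,387.36/yr
Annual escrow total = $2,923.92 + $2,489.04 + $2,326.44 + $2,692.08 + $6,387.36 = $16,818.84
Monthly escrow = $16,818.84 ÷ 12 = $1,401.57

$1,401.57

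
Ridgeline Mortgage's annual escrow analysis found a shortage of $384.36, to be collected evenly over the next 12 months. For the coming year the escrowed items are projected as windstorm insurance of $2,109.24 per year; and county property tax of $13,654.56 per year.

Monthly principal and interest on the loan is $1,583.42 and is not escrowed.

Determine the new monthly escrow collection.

Windstorm insurance: $2,109.24/yr
County property tax: $13,654.56/yr
Total annual escrow = $2,109.24 + $13,654.56 = $15,763.80
Monthly escrow = $15,763.80 / 12 = $1,313.65
Shortage spread = $384.36 / 12 = $32.03/mo
New monthly escrow = $1,313.65 + $32.03 = $1,345.68

$1,345.68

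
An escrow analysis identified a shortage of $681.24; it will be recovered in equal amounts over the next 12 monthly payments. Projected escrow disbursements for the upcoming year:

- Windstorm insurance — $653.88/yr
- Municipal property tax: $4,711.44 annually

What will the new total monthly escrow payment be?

$503.88

Windstorm insurance: $653.88
Municipal property tax: $4,711.44
Annual escrow total = $653.88 + $4,711.44 = $5,365.32
Base monthly escrow = $5,365.32 / 12 = $447.11
Monthly shortage recovery: $681.24 ÷ 12 = $56.77
Adjusted monthly = $447.11 + $56.77 = $503.88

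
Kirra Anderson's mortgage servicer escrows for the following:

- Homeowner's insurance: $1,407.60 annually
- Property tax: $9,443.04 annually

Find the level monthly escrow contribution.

$904.22

Homeowner's insurance — $1,407.60 per year
Property tax — $9,443.04 per year
Combined annual = $1,407.60 + $9,443.04 = $10,850.64
Monthly = $10,850.64 ÷ 12 = $904.22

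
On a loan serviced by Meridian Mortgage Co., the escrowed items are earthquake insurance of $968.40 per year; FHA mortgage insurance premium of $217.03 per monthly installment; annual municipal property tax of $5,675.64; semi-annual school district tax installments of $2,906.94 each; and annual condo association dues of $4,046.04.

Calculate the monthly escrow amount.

Earthquake insurance — $968.40 annually
FHA mortgage insurance premium — $217.03 × 12 = $2,604.36 annually
Municipal property tax — $5,675.64 annually
School district tax — $2,906.94 × 2 = $5,813.88 annually
Condo association dues — $4,046.04 annually
Yearly total = $968.40 + $2,604.36 + $5,675.64 + $5,813.88 + $4,046.04 = $19,108.32
Monthly = $19,108.32 / 12 = $1,592.36

$1,592.36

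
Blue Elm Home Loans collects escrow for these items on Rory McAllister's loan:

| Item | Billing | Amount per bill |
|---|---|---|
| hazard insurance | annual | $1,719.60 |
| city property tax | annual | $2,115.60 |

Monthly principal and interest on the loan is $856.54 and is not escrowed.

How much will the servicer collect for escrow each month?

Hazard insurance: $1,719.60/yr
City property tax: $2,115.60/yr
Yearly total = $3,835.20
Monthly = $3,835.20 / 12 = $319.60

$319.60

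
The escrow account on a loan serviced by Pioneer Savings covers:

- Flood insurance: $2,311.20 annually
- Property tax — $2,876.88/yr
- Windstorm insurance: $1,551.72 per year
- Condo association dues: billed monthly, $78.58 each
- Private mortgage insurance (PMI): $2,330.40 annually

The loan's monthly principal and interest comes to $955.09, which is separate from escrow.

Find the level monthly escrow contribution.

Flood insurance: $2,311.20 per year
Property tax: $2,876.88 per year
Windstorm insurance: $1,551.72 per year
Condo association dues: $78.58 × 12 = $942.96 per year
Private mortgage insurance (PMI): $2,330.40 per year
Total annual escrow = $2,311.20 + $2,876.88 + $1,551.72 + $942.96 + $2,330.40 = $10,013.16
Base monthly escrow = $10,013.16 ÷ 12 = $834.43

$834.43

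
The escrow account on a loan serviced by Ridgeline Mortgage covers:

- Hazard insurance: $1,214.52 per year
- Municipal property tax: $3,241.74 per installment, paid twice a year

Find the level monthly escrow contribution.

$641.50

Hazard insurance = $1,214.52/yr
Municipal property tax = $3,241.74 × 2 = $6,483.48/yr
Yearly total = $7,698.00
Base monthly escrow = $7,698.00 ÷ 12 = $641.50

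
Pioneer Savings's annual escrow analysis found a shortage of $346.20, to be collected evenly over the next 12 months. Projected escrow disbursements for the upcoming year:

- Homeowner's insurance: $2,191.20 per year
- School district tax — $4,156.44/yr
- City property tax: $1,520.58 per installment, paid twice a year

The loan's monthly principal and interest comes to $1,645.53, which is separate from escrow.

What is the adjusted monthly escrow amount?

$811.25

Homeowner's insurance = $2,191.20 per year
School district tax = $4,156.44 per year
City property tax = $1,520.58 × 2 = $3,041.16 per year
Annual escrow total = $9,388.80
Monthly escrow = $9,388.80 ÷ 12 = $782.40
Shortage spread = $346.20 ÷ 12 = $28.85/mo
New monthly escrow = $782.40 + $28.85 = $811.25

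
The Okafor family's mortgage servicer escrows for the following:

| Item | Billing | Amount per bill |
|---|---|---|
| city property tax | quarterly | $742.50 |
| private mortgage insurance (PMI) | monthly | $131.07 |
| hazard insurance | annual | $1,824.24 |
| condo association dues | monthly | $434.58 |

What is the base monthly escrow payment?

$965.17

City property tax: $742.50 × 4 = $2,970.00 per year
Private mortgage insurance (PMI): $131.07 × 12 = $1,572.84 per year
Hazard insurance: $1,824.24 per year
Condo association dues: $434.58 × 12 = $5,214.96 per year
Annual escrow total = $2,970.00 + $1,572.84 + $1,824.24 + $5,214.96 = $11,582.04
Base monthly escrow = $11,582.04 ÷ 12 = $965.17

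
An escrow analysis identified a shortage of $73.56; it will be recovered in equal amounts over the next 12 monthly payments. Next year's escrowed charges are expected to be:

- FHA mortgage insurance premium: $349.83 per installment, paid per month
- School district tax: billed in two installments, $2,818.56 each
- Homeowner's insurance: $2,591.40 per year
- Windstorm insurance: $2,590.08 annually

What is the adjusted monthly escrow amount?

FHA mortgage insurance premium = $349.83 × 12 = $4,197.96/yr
School district tax = $2,818.56 × 2 = $5,637.12/yr
Homeowner's insurance = $2,591.40/yr
Windstorm insurance = $2,590.08/yr
Annual escrow total = $15,016.56
Monthly = $15,016.56 / 12 = $1,251.38
Shortage spread = $73.56 ÷ 12 = $6.13/mo
Adjusted monthly = $1,251.38 + $6.13 = $1,257.51

$1,257.51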